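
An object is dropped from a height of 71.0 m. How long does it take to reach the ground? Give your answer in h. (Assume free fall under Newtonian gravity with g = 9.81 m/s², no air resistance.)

t = √(2h/g) = √(2 × 71.0 / 9.81) = 3.80461 s
t = 3.80461 s / 3600.0 = 0.001057 h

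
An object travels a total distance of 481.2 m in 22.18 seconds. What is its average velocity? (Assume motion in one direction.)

v_avg = Δd / Δt = 481.2 / 22.18 = 21.7 m/s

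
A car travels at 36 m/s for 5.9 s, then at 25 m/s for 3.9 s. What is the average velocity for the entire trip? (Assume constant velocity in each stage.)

d₁ = v₁t₁ = 36 × 5.9 = 212.4 m
d₂ = v₂t₂ = 25 × 3.9 = 97.5 m
d_total = 309.9 m, t_total = 9.8 s
v_avg = d_total/t_total = 309.9/9.8 = 31.62 m/s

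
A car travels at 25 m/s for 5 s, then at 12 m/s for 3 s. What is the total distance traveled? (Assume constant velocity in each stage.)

d₁ = v₁t₁ = 25 × 5 = 125 m
d₂ = v₂t₂ = 12 × 3 = 36 m
d_total = 125 + 36 = 161 m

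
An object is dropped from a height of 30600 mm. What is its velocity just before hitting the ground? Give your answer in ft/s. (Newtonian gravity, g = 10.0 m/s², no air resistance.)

h = 30600 mm × 0.001 = 30.6 m
v = √(2gh) = √(2 × 10.0 × 30.6) = 24.7386 m/s
v = 24.7386 m/s / 0.3048 = 81.16 ft/s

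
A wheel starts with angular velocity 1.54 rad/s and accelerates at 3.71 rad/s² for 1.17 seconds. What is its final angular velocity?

ω = ω₀ + αt = 1.54 + 3.71 × 1.17 = 5.88 rad/s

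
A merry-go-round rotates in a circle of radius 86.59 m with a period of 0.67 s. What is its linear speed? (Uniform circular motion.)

v = 2πr/T = 2π×86.59/0.67 = 812.03 m/s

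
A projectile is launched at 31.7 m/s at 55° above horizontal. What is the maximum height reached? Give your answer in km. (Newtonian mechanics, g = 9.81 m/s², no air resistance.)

H = v₀² × sin²(θ) / (2g) = 31.7² × sin(55°)² / (2 × 9.81) = 1004.89 × 0.67101 / 19.62 = 34.3675 m
H = 34.3675 m / 1000.0 = 0.03437 km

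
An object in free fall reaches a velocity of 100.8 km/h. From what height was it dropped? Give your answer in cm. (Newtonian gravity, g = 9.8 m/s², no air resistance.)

v = 100.8 km/h × 0.2777777777777778 = 28.0 m/s
h = v² / (2g) = 28.0² / (2 × 9.8) = 40.0 m
h = 40.0 m / 0.01 = 4000 cm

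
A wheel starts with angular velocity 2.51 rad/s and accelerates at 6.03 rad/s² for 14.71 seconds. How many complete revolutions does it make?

θ = ω₀t + ½αt² = 2.51×14.71 + ½×6.03×14.71² = 689.3201615 rad
Total revolutions = θ/(2π) = 689.3201615/(2π) = 109.71
Complete revolutions = ⌊109.71⌋ = 109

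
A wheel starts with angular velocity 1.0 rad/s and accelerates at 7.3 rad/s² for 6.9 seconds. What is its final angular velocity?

ω = ω₀ + αt = 1.0 + 7.3 × 6.9 = 51.37 rad/s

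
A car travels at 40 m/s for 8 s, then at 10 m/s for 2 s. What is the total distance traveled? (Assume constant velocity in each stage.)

d₁ = v₁t₁ = 40 × 8 = 320 m
d₂ = v₂t₂ = 10 × 2 = 20 m
d_total = 320 + 20 = 340 m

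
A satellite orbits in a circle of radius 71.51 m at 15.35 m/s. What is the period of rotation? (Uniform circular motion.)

T = 2πr/v = 2π×71.51/15.35 = 29.27 s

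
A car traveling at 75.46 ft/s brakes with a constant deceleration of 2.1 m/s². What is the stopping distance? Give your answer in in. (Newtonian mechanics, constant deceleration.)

v₀ = 75.46 ft/s × 0.3048 = 23.0002 m/s
d = v₀² / (2a) = 23.0002² / (2 × 2.1) = 529.009 / 4.2 = 125.955 m
d = 125.955 m / 0.0254 = 4959 in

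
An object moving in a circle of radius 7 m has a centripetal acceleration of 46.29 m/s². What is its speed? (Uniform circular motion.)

v = √(a_c × r) = √(46.29 × 7) = 18.0 m/s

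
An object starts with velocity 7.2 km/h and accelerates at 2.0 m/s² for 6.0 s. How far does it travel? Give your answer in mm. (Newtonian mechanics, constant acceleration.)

v₀ = 7.2 km/h × 0.2777777777777778 = 2.0 m/s
d = v₀ × t + ½ × a × t² = 2.0 × 6.0 + 0.5 × 2.0 × 6.0² = 48.0 m
d = 48.0 m / 0.001 = 48000 mm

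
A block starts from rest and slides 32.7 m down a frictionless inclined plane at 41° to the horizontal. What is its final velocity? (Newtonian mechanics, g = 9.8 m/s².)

a = g sin(θ) = 9.8 × sin(41°) = 6.4294 m/s²
v = √(2ad) = √(2 × 6.4294 × 32.7) = 20.51 m/s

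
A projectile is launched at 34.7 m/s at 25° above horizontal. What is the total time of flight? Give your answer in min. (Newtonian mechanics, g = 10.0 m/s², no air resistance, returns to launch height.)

T = 2 × v₀ × sin(θ) / g = 2 × 34.7 × sin(25°) / 10.0 = 2 × 34.7 × 0.422618 / 10.0 = 2.93297 s
T = 2.93297 s / 60.0 = 0.04888 min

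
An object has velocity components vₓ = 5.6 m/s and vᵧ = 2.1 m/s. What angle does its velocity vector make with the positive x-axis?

θ = arctan(vᵧ/vₓ) = arctan(2.1/5.6) = 20.56°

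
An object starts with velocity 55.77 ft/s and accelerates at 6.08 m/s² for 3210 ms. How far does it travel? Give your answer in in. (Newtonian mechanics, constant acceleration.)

v₀ = 55.77 ft/s × 0.3048 = 16.9987 m/s
t = 3210 ms × 0.001 = 3.21 s
d = v₀ × t + ½ × a × t² = 16.9987 × 3.21 + 0.5 × 6.08 × 3.21² = 85.8903 m
d = 85.8903 m / 0.0254 = 3382 in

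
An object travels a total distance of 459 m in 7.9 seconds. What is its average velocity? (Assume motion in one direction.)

v_avg = Δd / Δt = 459 / 7.9 = 58.1 m/s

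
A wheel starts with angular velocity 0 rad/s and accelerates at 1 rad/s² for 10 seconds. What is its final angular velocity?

ω = ω₀ + αt = 0 + 1 × 10 = 10 rad/s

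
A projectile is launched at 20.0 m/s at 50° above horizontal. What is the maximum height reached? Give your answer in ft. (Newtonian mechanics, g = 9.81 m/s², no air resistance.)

H = v₀² × sin²(θ) / (2g) = 20.0² × sin(50°)² / (2 × 9.81) = 400.0 × 0.586824 / 19.62 = 11.9638 m
H = 11.9638 m / 0.3048 = 39.25 ft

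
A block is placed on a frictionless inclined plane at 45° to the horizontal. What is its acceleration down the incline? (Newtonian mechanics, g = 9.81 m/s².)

a = g sin(θ) = 9.81 × sin(45°) = 9.81 × 0.7071 = 6.94 m/s²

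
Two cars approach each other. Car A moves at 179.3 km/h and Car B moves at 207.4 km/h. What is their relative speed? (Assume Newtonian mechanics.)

v_rel = v_A + v_B = 179.3 + 207.4 = 386.7 km/h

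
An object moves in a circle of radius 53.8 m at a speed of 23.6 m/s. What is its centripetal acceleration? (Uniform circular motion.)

a_c = v²/r = 23.6²/53.8 = 556.96/53.8 = 10.35 m/s²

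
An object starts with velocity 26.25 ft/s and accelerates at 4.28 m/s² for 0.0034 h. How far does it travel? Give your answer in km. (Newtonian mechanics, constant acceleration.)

v₀ = 26.25 ft/s × 0.3048 = 8.001 m/s
t = 0.0034 h × 3600.0 = 12.24 s
d = v₀ × t + ½ × a × t² = 8.001 × 12.24 + 0.5 × 4.28 × 12.24² = 418.542 m
d = 418.542 m / 1000.0 = 0.4185 km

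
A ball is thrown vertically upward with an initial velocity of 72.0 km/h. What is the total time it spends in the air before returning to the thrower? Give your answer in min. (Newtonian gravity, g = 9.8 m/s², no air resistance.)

v₀ = 72.0 km/h × 0.2777777777777778 = 20.0 m/s
t_total = 2 × v₀ / g = 2 × 20.0 / 9.8 = 4.08163 s
t_total = 4.08163 s / 60.0 = 0.06803 min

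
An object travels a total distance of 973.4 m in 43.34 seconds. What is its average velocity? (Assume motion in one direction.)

v_avg = Δd / Δt = 973.4 / 43.34 = 22.46 m/s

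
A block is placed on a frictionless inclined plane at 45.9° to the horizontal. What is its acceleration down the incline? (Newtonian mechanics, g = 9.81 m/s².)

a = g sin(θ) = 9.81 × sin(45.9°) = 9.81 × 0.7181 = 7.04 m/s²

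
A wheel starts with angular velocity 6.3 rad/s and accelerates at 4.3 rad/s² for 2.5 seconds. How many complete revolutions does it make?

θ = ω₀t + ½αt² = 6.3×2.5 + ½×4.3×2.5² = 29.1875 rad
Total revolutions = θ/(2π) = 29.1875/(2π) = 4.65
Complete revolutions = ⌊4.65⌋ = 4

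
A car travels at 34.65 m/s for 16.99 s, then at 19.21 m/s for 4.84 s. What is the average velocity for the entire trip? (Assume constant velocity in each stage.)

d₁ = v₁t₁ = 34.65 × 16.99 = 588.7035 m
d₂ = v₂t₂ = 19.21 × 4.84 = 92.9764 m
d_total = 681.6799 m, t_total = 21.83 s
v_avg = d_total/t_total = 681.6799/21.83 = 31.23 m/s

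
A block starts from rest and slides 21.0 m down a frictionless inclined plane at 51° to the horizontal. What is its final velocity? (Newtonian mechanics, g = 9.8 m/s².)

a = g sin(θ) = 9.8 × sin(51°) = 7.61603 m/s²
v = √(2ad) = √(2 × 7.61603 × 21.0) = 17.89 m/s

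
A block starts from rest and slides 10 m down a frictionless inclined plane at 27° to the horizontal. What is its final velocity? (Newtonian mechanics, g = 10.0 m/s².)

a = g sin(θ) = 10.0 × sin(27°) = 4.5399 m/s²
v = √(2ad) = √(2 × 4.5399 × 10) = 9.53 m/s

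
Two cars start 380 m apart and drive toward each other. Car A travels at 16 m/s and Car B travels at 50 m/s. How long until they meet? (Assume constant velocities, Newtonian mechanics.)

Combined speed: v_combined = 16 + 50 = 66 m/s
Time to meet: t = d/v_combined = 380/66 = 5.76 s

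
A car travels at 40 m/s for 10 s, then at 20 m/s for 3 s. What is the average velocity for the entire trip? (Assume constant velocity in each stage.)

d₁ = v₁t₁ = 40 × 10 = 400 m
d₂ = v₂t₂ = 20 × 3 = 60 m
d_total = 460 m, t_total = 13 s
v_avg = d_total/t_total = 460/13 = 35.38 m/s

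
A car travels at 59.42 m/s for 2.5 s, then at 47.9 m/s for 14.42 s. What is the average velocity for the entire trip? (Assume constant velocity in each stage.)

d₁ = v₁t₁ = 59.42 × 2.5 = 148.55 m
d₂ = v₂t₂ = 47.9 × 14.42 = 690.718 m
d_total = 839.268 m, t_total = 16.92 s
v_avg = d_total/t_total = 839.268/16.92 = 49.6 m/s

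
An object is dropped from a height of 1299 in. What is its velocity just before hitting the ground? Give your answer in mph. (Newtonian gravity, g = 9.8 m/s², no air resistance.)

h = 1299 in × 0.0254 = 32.9946 m
v = √(2gh) = √(2 × 9.8 × 32.9946) = 25.4302 m/s
v = 25.4302 m/s / 0.44704 = 56.89 mph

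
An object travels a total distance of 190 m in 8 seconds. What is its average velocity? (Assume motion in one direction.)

v_avg = Δd / Δt = 190 / 8 = 23.75 m/s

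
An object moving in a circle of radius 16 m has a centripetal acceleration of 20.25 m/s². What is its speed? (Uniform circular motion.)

v = √(a_c × r) = √(20.25 × 16) = 18.0 m/s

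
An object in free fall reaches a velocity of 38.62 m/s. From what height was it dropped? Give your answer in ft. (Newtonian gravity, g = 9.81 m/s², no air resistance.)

h = v² / (2g) = 38.62² / (2 × 9.81) = 76.0196 m
h = 76.0196 m / 0.3048 = 249.4 ft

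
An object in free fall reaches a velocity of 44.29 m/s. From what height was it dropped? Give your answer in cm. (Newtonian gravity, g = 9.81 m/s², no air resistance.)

h = v² / (2g) = 44.29² / (2 × 9.81) = 99.9798 m
h = 99.9798 m / 0.01 = 9998 cm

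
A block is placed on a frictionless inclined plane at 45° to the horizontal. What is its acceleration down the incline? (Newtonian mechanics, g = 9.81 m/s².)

a = g sin(θ) = 9.81 × sin(45°) = 9.81 × 0.7071 = 6.94 m/s²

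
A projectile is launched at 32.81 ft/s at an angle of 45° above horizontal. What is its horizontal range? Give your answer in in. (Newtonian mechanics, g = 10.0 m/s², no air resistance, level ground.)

v₀ = 32.81 ft/s × 0.3048 = 10.0005 m/s
R = v₀² × sin(2θ) / g = 10.0005² × sin(2 × 45°) / 10.0 = 100.01 × 1.0 / 10.0 = 10.001 m
R = 10.001 m / 0.0254 = 393.7 in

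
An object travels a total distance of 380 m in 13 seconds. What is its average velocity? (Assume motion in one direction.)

v_avg = Δd / Δt = 380 / 13 = 29.23 m/s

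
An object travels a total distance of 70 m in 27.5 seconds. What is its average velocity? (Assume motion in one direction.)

v_avg = Δd / Δt = 70 / 27.5 = 2.55 m/s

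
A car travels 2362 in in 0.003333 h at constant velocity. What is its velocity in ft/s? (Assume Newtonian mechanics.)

d = 2362 in × 0.0254 = 59.9948 m
t = 0.003333 h × 3600.0 = 11.9988 s
v = d / t = 59.9948 / 11.9988 = 5.00007 m/s
v = 5.00007 m/s / 0.3048 = 16.4 ft/s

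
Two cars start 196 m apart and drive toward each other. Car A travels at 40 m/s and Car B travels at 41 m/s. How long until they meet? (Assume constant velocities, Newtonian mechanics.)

Combined speed: v_combined = 40 + 41 = 81 m/s
Time to meet: t = d/v_combined = 196/81 = 2.42 s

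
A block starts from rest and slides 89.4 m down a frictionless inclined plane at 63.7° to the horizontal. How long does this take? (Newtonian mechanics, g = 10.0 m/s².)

a = g sin(θ) = 10.0 × sin(63.7°) = 8.9649 m/s²
t = √(2d/a) = √(2 × 89.4 / 8.9649) = 4.47 s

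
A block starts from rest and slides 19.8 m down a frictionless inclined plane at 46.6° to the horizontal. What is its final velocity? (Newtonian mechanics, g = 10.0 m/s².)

a = g sin(θ) = 10.0 × sin(46.6°) = 7.2657 m/s²
v = √(2ad) = √(2 × 7.2657 × 19.8) = 16.96 m/s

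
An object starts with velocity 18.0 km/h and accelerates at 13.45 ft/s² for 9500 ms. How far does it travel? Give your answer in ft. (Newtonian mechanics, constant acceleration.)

v₀ = 18.0 km/h × 0.2777777777777778 = 5.0 m/s
a = 13.45 ft/s² × 0.3048 = 4.09956 m/s²
t = 9500 ms × 0.001 = 9.5 s
d = v₀ × t + ½ × a × t² = 5.0 × 9.5 + 0.5 × 4.09956 × 9.5² = 232.493 m
d = 232.493 m / 0.3048 = 762.8 ft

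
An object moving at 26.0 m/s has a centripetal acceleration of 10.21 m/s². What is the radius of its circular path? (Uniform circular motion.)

r = v²/a_c = 26.0²/10.21 = 66.21 m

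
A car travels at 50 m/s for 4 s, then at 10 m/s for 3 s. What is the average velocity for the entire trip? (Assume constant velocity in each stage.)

d₁ = v₁t₁ = 50 × 4 = 200 m
d₂ = v₂t₂ = 10 × 3 = 30 m
d_total = 230 m, t_total = 7 s
v_avg = d_total/t_total = 230/7 = 32.86 m/s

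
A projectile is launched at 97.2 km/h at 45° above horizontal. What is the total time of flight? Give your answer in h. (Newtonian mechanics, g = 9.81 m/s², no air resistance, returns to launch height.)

v₀ = 97.2 km/h × 0.2777777777777778 = 27.0 m/s
T = 2 × v₀ × sin(θ) / g = 2 × 27.0 × sin(45°) / 9.81 = 2 × 27.0 × 0.707107 / 9.81 = 3.89233 s
T = 3.89233 s / 3600.0 = 0.001081 h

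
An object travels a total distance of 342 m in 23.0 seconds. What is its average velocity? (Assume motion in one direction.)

v_avg = Δd / Δt = 342 / 23.0 = 14.87 m/s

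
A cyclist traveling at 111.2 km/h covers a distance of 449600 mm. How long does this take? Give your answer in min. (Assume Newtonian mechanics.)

d = 449600 mm × 0.001 = 449.6 m
v = 111.2 km/h × 0.2777777777777778 = 30.8889 m/s
t = d / v = 449.6 / 30.8889 = 14.5554 s
t = 14.5554 s / 60.0 = 0.2426 min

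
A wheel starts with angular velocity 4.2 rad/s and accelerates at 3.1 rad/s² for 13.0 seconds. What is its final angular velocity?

ω = ω₀ + αt = 4.2 + 3.1 × 13.0 = 44.5 rad/s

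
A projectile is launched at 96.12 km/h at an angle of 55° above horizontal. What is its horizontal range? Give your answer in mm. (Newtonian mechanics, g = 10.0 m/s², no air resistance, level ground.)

v₀ = 96.12 km/h × 0.2777777777777778 = 26.7 m/s
R = v₀² × sin(2θ) / g = 26.7² × sin(2 × 55°) / 10.0 = 712.89 × 0.939693 / 10.0 = 66.9898 m
R = 66.9898 m / 0.001 = 66990 mm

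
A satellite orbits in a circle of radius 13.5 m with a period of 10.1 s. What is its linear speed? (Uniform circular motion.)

v = 2πr/T = 2π×13.5/10.1 = 8.4 m/s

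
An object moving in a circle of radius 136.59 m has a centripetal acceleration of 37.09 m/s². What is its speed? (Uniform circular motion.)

v = √(a_c × r) = √(37.09 × 136.59) = 71.18 m/s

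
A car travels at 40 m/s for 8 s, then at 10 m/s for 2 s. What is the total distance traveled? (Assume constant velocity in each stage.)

d₁ = v₁t₁ = 40 × 8 = 320 m
d₂ = v₂t₂ = 10 × 2 = 20 m
d_total = 320 + 20 = 340 m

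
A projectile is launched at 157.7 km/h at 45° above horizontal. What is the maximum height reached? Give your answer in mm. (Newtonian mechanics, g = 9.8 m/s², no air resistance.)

v₀ = 157.7 km/h × 0.2777777777777778 = 43.8056 m/s
H = v₀² × sin²(θ) / (2g) = 43.8056² × sin(45°)² / (2 × 9.8) = 1918.93 × 0.5 / 19.6 = 48.9523 m
H = 48.9523 m / 0.001 = 48950 mm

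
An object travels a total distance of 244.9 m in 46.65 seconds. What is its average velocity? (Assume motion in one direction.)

v_avg = Δd / Δt = 244.9 / 46.65 = 5.25 m/s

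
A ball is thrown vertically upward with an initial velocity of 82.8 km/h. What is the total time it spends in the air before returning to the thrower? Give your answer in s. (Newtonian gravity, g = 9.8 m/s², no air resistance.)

v₀ = 82.8 km/h × 0.2777777777777778 = 23.0 m/s
t_total = 2 × v₀ / g = 2 × 23.0 / 9.8 = 4.694 s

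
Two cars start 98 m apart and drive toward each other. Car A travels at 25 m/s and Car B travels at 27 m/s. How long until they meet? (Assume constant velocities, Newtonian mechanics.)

Combined speed: v_combined = 25 + 27 = 52 m/s
Time to meet: t = d/v_combined = 98/52 = 1.88 s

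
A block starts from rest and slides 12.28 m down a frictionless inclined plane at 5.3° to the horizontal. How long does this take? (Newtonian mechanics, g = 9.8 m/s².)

a = g sin(θ) = 9.8 × sin(5.3°) = 0.9052 m/s²
t = √(2d/a) = √(2 × 12.28 / 0.9052) = 5.21 s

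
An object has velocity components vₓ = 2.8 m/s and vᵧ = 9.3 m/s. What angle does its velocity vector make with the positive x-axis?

θ = arctan(vᵧ/vₓ) = arctan(9.3/2.8) = 73.24°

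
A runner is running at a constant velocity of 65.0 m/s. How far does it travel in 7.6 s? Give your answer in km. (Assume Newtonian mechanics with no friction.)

d = v × t = 65.0 × 7.6 = 494.0 m
d = 494.0 m / 1000.0 = 0.494 km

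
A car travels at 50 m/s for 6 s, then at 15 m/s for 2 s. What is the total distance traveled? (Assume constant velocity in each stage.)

d₁ = v₁t₁ = 50 × 6 = 300 m
d₂ = v₂t₂ = 15 × 2 = 30 m
d_total = 300 + 30 = 330 m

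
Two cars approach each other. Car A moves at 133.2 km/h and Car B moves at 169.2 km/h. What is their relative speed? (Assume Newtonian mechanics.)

v_rel = v_A + v_B = 133.2 + 169.2 = 302.4 km/h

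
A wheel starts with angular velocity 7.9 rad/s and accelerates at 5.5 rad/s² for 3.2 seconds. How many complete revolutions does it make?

θ = ω₀t + ½αt² = 7.9×3.2 + ½×5.5×3.2² = 53.44 rad
Total revolutions = θ/(2π) = 53.44/(2π) = 8.51
Complete revolutions = ⌊8.51⌋ = 8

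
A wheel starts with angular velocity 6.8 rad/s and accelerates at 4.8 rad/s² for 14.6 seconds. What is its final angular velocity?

ω = ω₀ + αt = 6.8 + 4.8 × 14.6 = 76.88 rad/s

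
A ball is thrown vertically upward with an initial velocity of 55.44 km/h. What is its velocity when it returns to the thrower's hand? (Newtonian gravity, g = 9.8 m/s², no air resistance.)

By conservation of energy (no air resistance), the ball returns to the throw height with the same speed as launch, but directed downward.
|v_ground| = v₀ = 55.44 km/h
v_ground = 55.44 km/h (downward)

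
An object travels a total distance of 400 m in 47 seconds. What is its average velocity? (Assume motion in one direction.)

v_avg = Δd / Δt = 400 / 47 = 8.51 m/s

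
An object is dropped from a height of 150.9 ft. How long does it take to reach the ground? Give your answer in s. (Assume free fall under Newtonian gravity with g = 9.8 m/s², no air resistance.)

h = 150.9 ft × 0.3048 = 45.9943 m
t = √(2h/g) = √(2 × 45.9943 / 9.8) = 3.064 s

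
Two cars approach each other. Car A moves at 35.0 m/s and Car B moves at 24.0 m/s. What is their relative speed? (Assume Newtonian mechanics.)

v_rel = v_A + v_B = 35.0 + 24.0 = 59.0 m/s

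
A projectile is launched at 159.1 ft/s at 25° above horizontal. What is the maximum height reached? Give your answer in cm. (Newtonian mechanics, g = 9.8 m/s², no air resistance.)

v₀ = 159.1 ft/s × 0.3048 = 48.4937 m/s
H = v₀² × sin²(θ) / (2g) = 48.4937² × sin(25°)² / (2 × 9.8) = 2351.64 × 0.178606 / 19.6 = 21.4294 m
H = 21.4294 m / 0.01 = 2143 cm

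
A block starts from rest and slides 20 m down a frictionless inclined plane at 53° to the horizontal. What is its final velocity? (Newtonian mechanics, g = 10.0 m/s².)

a = g sin(θ) = 10.0 × sin(53°) = 7.9864 m/s²
v = √(2ad) = √(2 × 7.9864 × 20) = 17.87 m/s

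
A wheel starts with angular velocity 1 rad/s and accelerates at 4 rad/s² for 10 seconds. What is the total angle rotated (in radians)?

θ = ω₀t + ½αt² = 1×10 + ½×4×10² = 210.0 rad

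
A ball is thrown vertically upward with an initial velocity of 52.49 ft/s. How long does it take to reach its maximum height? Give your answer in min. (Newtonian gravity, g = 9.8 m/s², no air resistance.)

v₀ = 52.49 ft/s × 0.3048 = 15.999 m/s
t_up = v₀ / g = 15.999 / 9.8 = 1.63255 s
t_up = 1.63255 s / 60.0 = 0.02721 min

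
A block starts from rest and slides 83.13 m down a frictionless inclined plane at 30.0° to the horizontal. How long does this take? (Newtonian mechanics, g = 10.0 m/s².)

a = g sin(θ) = 10.0 × sin(30.0°) = 5.0 m/s²
t = √(2d/a) = √(2 × 83.13 / 5.0) = 5.77 s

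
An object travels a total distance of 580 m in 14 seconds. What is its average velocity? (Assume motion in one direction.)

v_avg = Δd / Δt = 580 / 14 = 41.43 m/s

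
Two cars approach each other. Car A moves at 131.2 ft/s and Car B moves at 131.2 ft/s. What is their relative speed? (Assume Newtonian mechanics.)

v_rel = v_A + v_B = 131.2 + 131.2 = 262.4 ft/s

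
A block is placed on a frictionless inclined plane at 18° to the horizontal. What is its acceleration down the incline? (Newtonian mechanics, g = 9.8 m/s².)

a = g sin(θ) = 9.8 × sin(18°) = 9.8 × 0.309 = 3.03 m/s²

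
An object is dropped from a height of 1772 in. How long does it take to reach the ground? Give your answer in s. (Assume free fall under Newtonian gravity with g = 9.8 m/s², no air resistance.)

h = 1772 in × 0.0254 = 45.0088 m
t = √(2h/g) = √(2 × 45.0088 / 9.8) = 3.031 s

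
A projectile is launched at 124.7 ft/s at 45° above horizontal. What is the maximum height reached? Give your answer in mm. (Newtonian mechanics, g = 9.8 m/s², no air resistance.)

v₀ = 124.7 ft/s × 0.3048 = 38.0086 m/s
H = v₀² × sin²(θ) / (2g) = 38.0086² × sin(45°)² / (2 × 9.8) = 1444.65 × 0.5 / 19.6 = 36.8533 m
H = 36.8533 m / 0.001 = 36850 mm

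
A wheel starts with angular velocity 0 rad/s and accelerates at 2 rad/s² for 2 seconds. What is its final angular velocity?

ω = ω₀ + αt = 0 + 2 × 2 = 4 rad/s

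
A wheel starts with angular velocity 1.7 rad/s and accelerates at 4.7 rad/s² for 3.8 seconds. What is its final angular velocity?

ω = ω₀ + αt = 1.7 + 4.7 × 3.8 = 19.56 rad/s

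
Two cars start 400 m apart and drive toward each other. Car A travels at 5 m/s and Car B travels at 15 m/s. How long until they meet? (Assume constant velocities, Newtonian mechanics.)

Combined speed: v_combined = 5 + 15 = 20 m/s
Time to meet: t = d/v_combined = 400/20 = 20.0 s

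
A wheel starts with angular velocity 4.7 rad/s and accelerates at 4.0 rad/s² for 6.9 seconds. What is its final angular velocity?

ω = ω₀ + αt = 4.7 + 4.0 × 6.9 = 32.3 rad/s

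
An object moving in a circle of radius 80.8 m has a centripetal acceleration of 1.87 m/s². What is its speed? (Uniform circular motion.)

v = √(a_c × r) = √(1.87 × 80.8) = 12.29 m/s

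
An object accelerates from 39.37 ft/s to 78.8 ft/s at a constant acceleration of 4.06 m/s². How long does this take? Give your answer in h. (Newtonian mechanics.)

v₀ = 39.37 ft/s × 0.3048 = 12.0 m/s
v = 78.8 ft/s × 0.3048 = 24.0182 m/s
t = (v - v₀) / a = (24.0182 - 12.0) / 4.06 = 2.96015 s
t = 2.96015 s / 3600.0 = 0.0008223 h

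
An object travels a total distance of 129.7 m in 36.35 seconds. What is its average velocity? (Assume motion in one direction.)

v_avg = Δd / Δt = 129.7 / 36.35 = 3.57 m/s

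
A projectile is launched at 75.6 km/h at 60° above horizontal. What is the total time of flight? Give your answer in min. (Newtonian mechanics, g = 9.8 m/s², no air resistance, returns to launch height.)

v₀ = 75.6 km/h × 0.2777777777777778 = 21.0 m/s
T = 2 × v₀ × sin(θ) / g = 2 × 21.0 × sin(60°) / 9.8 = 2 × 21.0 × 0.866025 / 9.8 = 3.71154 s
T = 3.71154 s / 60.0 = 0.06186 min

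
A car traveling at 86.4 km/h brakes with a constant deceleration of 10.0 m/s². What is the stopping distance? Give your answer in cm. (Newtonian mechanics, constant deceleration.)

v₀ = 86.4 km/h × 0.2777777777777778 = 24.0 m/s
d = v₀² / (2a) = 24.0² / (2 × 10.0) = 576.0 / 20.0 = 28.8 m
d = 28.8 m / 0.01 = 2880 cm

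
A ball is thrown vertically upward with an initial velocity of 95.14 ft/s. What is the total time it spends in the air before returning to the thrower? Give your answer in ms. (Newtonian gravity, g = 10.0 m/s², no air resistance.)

v₀ = 95.14 ft/s × 0.3048 = 28.9987 m/s
t_total = 2 × v₀ / g = 2 × 28.9987 / 10.0 = 5.79974 s
t_total = 5.79974 s / 0.001 = 5800 ms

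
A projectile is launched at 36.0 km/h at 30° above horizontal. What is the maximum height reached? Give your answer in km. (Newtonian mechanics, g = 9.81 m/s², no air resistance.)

v₀ = 36.0 km/h × 0.2777777777777778 = 10.0 m/s
H = v₀² × sin²(θ) / (2g) = 10.0² × sin(30°)² / (2 × 9.81) = 100.0 × 0.25 / 19.62 = 1.27421 m
H = 1.27421 m / 1000.0 = 0.001274 km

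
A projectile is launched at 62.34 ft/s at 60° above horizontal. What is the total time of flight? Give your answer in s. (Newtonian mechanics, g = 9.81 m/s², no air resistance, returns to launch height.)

v₀ = 62.34 ft/s × 0.3048 = 19.0012 m/s
T = 2 × v₀ × sin(θ) / g = 2 × 19.0012 × sin(60°) / 9.81 = 2 × 19.0012 × 0.866025 / 9.81 = 3.355 s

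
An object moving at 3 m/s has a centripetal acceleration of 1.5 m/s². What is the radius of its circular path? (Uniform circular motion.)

r = v²/a_c = 3²/1.5 = 6.0 m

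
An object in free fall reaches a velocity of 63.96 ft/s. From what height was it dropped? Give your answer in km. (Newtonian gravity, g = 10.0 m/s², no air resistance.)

v = 63.96 ft/s × 0.3048 = 19.495 m/s
h = v² / (2g) = 19.495² / (2 × 10.0) = 19.0028 m
h = 19.0028 m / 1000.0 = 0.019 km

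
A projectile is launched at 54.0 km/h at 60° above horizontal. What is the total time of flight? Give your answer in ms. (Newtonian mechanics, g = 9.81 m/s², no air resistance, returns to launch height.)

v₀ = 54.0 km/h × 0.2777777777777778 = 15.0 m/s
T = 2 × v₀ × sin(θ) / g = 2 × 15.0 × sin(60°) / 9.81 = 2 × 15.0 × 0.866025 / 9.81 = 2.64839 s
T = 2.64839 s / 0.001 = 2648 ms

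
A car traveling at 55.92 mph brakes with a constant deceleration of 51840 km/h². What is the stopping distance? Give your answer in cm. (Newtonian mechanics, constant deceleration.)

v₀ = 55.92 mph × 0.44704 = 24.9985 m/s
a = 51840 km/h² × 7.716049382716049e-05 = 4.0 m/s²
d = v₀² / (2a) = 24.9985² / (2 × 4.0) = 624.925 / 8.0 = 78.1156 m
d = 78.1156 m / 0.01 = 7812 cm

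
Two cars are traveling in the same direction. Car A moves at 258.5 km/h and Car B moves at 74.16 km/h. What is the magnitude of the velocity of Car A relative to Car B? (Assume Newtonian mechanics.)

v_rel = |v_A - v_B| = |258.5 - 74.16| = 184.34 km/h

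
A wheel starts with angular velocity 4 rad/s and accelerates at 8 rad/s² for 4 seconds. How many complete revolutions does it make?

θ = ω₀t + ½αt² = 4×4 + ½×8×4² = 80.0 rad
Total revolutions = θ/(2π) = 80.0/(2π) = 12.73
Complete revolutions = ⌊12.73⌋ = 12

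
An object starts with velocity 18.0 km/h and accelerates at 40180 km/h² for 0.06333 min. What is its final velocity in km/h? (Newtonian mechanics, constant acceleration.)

v₀ = 18.0 km/h × 0.2777777777777778 = 5.0 m/s
a = 40180 km/h² × 7.716049382716049e-05 = 3.10031 m/s²
t = 0.06333 min × 60.0 = 3.7998 s
v = v₀ + a × t = 5.0 + 3.10031 × 3.7998 = 16.7806 m/s
v = 16.7806 m/s / 0.2777777777777778 = 60.41 km/h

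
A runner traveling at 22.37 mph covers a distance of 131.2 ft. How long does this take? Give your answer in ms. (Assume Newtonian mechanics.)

d = 131.2 ft × 0.3048 = 39.9898 m
v = 22.37 mph × 0.44704 = 10.0003 m/s
t = d / v = 39.9898 / 10.0003 = 3.99886 s
t = 3.99886 s / 0.001 = 3999 ms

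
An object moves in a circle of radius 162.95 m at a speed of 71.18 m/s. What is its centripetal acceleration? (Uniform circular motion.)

a_c = v²/r = 71.18²/162.95 = 5066.5924/162.95 = 31.09 m/s²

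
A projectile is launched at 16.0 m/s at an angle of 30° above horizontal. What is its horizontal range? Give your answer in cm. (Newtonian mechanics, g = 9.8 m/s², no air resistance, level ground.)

R = v₀² × sin(2θ) / g = 16.0² × sin(2 × 30°) / 9.8 = 256.0 × 0.866025 / 9.8 = 22.6227 m
R = 22.6227 m / 0.01 = 2262 cm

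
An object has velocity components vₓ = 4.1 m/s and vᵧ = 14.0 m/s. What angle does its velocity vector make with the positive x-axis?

θ = arctan(vᵧ/vₓ) = arctan(14.0/4.1) = 73.68°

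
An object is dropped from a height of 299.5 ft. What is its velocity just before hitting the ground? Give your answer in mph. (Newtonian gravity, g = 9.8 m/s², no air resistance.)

h = 299.5 ft × 0.3048 = 91.2876 m
v = √(2gh) = √(2 × 9.8 × 91.2876) = 42.2994 m/s
v = 42.2994 m/s / 0.44704 = 94.62 mph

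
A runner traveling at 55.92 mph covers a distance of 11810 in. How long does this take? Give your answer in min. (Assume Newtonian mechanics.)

d = 11810 in × 0.0254 = 299.974 m
v = 55.92 mph × 0.44704 = 24.9985 m/s
t = d / v = 299.974 / 24.9985 = 11.9997 s
t = 11.9997 s / 60.0 = 0.2 min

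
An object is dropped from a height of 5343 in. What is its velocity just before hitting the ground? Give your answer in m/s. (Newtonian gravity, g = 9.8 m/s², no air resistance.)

h = 5343 in × 0.0254 = 135.712 m
v = √(2gh) = √(2 × 9.8 × 135.712) = 51.57 m/s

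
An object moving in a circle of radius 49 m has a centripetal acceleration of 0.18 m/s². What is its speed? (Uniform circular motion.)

v = √(a_c × r) = √(0.18 × 49) = 2.97 m/s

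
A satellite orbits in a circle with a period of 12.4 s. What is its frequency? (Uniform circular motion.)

f = 1/T = 1/12.4 = 0.0806 Hz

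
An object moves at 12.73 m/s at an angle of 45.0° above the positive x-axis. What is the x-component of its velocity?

vₓ = v cos(θ) = 12.73 × cos(45.0°) = 9.0 m/s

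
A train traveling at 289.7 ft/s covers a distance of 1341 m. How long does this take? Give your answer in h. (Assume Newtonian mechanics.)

v = 289.7 ft/s × 0.3048 = 88.3006 m/s
t = d / v = 1341 / 88.3006 = 15.1868 s
t = 15.1868 s / 3600.0 = 0.004219 h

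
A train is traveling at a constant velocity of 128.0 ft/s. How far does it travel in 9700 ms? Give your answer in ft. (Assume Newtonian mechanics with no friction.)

v = 128.0 ft/s × 0.3048 = 39.0144 m/s
t = 9700 ms × 0.001 = 9.7 s
d = v × t = 39.0144 × 9.7 = 378.44 m
d = 378.44 m / 0.3048 = 1242 ft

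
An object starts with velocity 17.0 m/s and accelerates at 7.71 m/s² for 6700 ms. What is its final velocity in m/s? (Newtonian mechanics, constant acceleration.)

t = 6700 ms × 0.001 = 6.7 s
v = v₀ + a × t = 17.0 + 7.71 × 6.7 = 68.66 m/s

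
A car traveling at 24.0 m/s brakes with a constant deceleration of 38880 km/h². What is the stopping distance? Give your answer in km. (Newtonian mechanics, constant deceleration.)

a = 38880 km/h² × 7.716049382716049e-05 = 3.0 m/s²
d = v₀² / (2a) = 24.0² / (2 × 3.0) = 576.0 / 6.0 = 96.0 m
d = 96.0 m / 1000.0 = 0.096 km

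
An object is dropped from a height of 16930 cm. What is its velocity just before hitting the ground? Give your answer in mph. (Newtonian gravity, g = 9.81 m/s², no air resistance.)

h = 16930 cm × 0.01 = 169.3 m
v = √(2gh) = √(2 × 9.81 × 169.3) = 57.6339 m/s
v = 57.6339 m/s / 0.44704 = 128.9 mph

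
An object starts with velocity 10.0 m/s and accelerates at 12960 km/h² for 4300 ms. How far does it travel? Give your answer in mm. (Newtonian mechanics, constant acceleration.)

a = 12960 km/h² × 7.716049382716049e-05 = 1.0 m/s²
t = 4300 ms × 0.001 = 4.3 s
d = v₀ × t + ½ × a × t² = 10.0 × 4.3 + 0.5 × 1.0 × 4.3² = 52.245 m
d = 52.245 m / 0.001 = 52240 mm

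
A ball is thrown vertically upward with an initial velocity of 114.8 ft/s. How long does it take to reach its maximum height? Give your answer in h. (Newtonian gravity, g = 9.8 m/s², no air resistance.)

v₀ = 114.8 ft/s × 0.3048 = 34.991 m/s
t_up = v₀ / g = 34.991 / 9.8 = 3.57051 s
t_up = 3.57051 s / 3600.0 = 0.0009918 h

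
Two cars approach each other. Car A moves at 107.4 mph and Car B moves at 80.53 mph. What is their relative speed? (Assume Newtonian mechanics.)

v_rel = v_A + v_B = 107.4 + 80.53 = 187.93 mph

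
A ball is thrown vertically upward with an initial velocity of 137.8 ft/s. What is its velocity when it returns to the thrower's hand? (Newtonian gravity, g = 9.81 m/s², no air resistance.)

By conservation of energy (no air resistance), the ball returns to the throw height with the same speed as launch, but directed downward.
|v_ground| = v₀ = 137.8 ft/s
v_ground = 137.8 ft/s (downward)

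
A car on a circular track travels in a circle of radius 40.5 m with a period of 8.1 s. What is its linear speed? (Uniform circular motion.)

v = 2πr/T = 2π×40.5/8.1 = 31.42 m/s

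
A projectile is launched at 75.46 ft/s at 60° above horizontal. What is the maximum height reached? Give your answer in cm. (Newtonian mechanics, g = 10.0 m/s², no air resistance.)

v₀ = 75.46 ft/s × 0.3048 = 23.0002 m/s
H = v₀² × sin²(θ) / (2g) = 23.0002² × sin(60°)² / (2 × 10.0) = 529.009 × 0.75 / 20.0 = 19.8378 m
H = 19.8378 m / 0.01 = 1984 cm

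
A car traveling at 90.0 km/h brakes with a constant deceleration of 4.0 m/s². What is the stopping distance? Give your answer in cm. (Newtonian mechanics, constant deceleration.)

v₀ = 90.0 km/h × 0.2777777777777778 = 25.0 m/s
d = v₀² / (2a) = 25.0² / (2 × 4.0) = 625.0 / 8.0 = 78.125 m
d = 78.125 m / 0.01 = 7812 cm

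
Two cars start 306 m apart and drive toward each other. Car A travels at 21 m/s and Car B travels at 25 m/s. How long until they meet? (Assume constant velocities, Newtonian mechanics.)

Combined speed: v_combined = 21 + 25 = 46 m/s
Time to meet: t = d/v_combined = 306/46 = 6.65 s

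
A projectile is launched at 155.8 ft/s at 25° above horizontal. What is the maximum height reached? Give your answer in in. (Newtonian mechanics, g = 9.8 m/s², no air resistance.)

v₀ = 155.8 ft/s × 0.3048 = 47.4878 m/s
H = v₀² × sin²(θ) / (2g) = 47.4878² × sin(25°)² / (2 × 9.8) = 2255.09 × 0.178606 / 19.6 = 20.5496 m
H = 20.5496 m / 0.0254 = 809.0 in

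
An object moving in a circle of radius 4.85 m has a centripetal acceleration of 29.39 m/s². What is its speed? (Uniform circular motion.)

v = √(a_c × r) = √(29.39 × 4.85) = 11.94 m/s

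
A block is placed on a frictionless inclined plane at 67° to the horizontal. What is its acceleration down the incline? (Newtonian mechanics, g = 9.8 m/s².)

a = g sin(θ) = 9.8 × sin(67°) = 9.8 × 0.9205 = 9.02 m/s²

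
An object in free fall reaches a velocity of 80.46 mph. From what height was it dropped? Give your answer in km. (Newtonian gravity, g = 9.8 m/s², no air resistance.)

v = 80.46 mph × 0.44704 = 35.9688 m/s
h = v² / (2g) = 35.9688² / (2 × 9.8) = 66.0079 m
h = 66.0079 m / 1000.0 = 0.06601 km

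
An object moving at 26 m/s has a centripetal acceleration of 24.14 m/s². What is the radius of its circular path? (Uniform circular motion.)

r = v²/a_c = 26²/24.14 = 28.0 m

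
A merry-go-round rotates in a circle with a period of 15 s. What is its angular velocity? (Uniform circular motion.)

ω = 2π/T = 2π/15 = 0.4189 rad/s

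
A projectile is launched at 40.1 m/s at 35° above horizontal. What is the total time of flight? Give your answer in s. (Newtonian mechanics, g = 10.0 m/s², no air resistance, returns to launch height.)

T = 2 × v₀ × sin(θ) / g = 2 × 40.1 × sin(35°) / 10.0 = 2 × 40.1 × 0.573576 / 10.0 = 4.6 s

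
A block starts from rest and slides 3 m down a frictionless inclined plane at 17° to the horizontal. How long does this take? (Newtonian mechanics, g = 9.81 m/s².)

a = g sin(θ) = 9.81 × sin(17°) = 2.8682 m/s²
t = √(2d/a) = √(2 × 3 / 2.8682) = 1.45 s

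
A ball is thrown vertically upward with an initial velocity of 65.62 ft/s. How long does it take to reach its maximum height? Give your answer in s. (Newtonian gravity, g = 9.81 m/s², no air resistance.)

v₀ = 65.62 ft/s × 0.3048 = 20.001 m/s
t_up = v₀ / g = 20.001 / 9.81 = 2.039 s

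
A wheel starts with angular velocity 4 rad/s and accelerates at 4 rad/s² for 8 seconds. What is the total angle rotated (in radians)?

θ = ω₀t + ½αt² = 4×8 + ½×4×8² = 160.0 rad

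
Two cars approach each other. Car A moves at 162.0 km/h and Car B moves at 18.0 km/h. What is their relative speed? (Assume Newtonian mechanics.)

v_rel = v_A + v_B = 162.0 + 18.0 = 180.0 km/h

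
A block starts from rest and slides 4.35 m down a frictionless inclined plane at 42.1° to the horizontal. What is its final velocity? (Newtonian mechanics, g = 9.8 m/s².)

a = g sin(θ) = 9.8 × sin(42.1°) = 6.5702 m/s²
v = √(2ad) = √(2 × 6.5702 × 4.35) = 7.56 m/s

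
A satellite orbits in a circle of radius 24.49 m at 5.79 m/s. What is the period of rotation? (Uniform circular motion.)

T = 2πr/v = 2π×24.49/5.79 = 26.58 s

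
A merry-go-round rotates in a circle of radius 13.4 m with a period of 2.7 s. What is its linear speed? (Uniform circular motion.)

v = 2πr/T = 2π×13.4/2.7 = 31.18 m/s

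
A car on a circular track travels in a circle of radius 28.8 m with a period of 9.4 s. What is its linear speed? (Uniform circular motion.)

v = 2πr/T = 2π×28.8/9.4 = 19.25 m/s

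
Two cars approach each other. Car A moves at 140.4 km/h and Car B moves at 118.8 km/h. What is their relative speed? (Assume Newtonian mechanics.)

v_rel = v_A + v_B = 140.4 + 118.8 = 259.2 km/h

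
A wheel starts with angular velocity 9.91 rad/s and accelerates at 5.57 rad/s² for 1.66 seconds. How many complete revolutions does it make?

θ = ω₀t + ½αt² = 9.91×1.66 + ½×5.57×1.66² = 24.124946 rad
Total revolutions = θ/(2π) = 24.124946/(2π) = 3.84
Complete revolutions = ⌊3.84⌋ = 3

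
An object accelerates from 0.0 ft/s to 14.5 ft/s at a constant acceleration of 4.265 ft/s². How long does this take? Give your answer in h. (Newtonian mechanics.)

v₀ = 0.0 ft/s × 0.3048 = 0.0 m/s
v = 14.5 ft/s × 0.3048 = 4.4196 m/s
a = 4.265 ft/s² × 0.3048 = 1.29997 m/s²
t = (v - v₀) / a = (4.4196 - 0.0) / 1.29997 = 3.39977 s
t = 3.39977 s / 3600.0 = 0.0009444 h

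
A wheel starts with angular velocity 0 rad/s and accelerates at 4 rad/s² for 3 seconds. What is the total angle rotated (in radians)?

θ = ω₀t + ½αt² = 0×3 + ½×4×3² = 18.0 rad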